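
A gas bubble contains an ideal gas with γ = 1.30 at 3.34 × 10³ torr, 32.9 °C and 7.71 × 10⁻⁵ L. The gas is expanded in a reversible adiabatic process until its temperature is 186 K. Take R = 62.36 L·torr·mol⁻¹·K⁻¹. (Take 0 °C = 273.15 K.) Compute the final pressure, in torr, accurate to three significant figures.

Convert: T₁ = 306.0 K.
Reversible adiabatic, γ = 1.30: P₂ = P₁·(T₂/T₁)^(γ/(γ−1)) = 386.0 torr; V₂ = V₁·(T₁/T₂)^(1/(γ−1)) = 0.0004055 L.

P₂ ≈ 386 torr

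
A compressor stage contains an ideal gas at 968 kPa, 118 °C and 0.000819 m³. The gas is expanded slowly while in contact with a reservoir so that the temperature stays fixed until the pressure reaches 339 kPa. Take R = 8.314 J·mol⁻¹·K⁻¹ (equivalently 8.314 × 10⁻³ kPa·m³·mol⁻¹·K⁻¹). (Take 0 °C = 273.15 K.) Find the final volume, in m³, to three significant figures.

V₂ ≈ 0.00234 m³

Convert: T₁ = 391.1 K.
Isothermal, so P V is constant: T₂ = T₁; V₂ = V₁·(P₁/P₂) = 0.002339 m³.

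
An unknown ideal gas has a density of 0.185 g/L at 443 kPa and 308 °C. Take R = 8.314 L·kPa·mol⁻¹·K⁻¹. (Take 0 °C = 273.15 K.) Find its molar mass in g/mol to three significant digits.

ρ = PM/(RT) ⇒ M = ρRT/P = (0.185 × 8.314 × 581.1) / 443

M ≈ 2.02 g/mol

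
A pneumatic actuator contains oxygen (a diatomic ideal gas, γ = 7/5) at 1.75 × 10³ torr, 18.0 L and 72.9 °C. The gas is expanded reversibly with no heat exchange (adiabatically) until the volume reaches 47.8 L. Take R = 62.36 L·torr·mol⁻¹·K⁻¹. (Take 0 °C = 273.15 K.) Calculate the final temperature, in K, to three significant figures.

T₂ ≈ 234 K

Convert: T₁ = 346.0 K.
Adiabatic (γ = 7/5), T V^(γ−1) and P V^γ constant: T₂ = T₁·(V₁/V₂)^(γ−1) = 234.1 K; P₂ = P₁·(V₁/V₂)^γ = 445.9 torr.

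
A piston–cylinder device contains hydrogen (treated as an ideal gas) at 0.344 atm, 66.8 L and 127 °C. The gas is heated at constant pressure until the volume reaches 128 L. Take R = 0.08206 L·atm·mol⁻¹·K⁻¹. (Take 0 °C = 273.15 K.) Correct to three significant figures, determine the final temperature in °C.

Convert: T₁ = 400.1 K.
Isobaric, so V/T is constant: P₂ = P₁; T₂ = T₁·(V₂/V₁) = 766.8 K.

T₂ ≈ 494 °C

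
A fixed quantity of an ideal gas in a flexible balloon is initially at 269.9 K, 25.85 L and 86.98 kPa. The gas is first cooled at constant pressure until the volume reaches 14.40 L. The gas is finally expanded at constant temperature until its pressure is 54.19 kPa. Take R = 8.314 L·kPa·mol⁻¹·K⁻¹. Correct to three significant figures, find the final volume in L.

P constant ⇒ V ∝ T: P₂ = P₁; T₂ = T₁·(V₂/V₁) = 150.4 K.
Isothermal, so P V is constant: T₃ = T₂; V₃ = V₂·(P₂/P₃) = 23.11 L.

V₃ ≈ 23.1 L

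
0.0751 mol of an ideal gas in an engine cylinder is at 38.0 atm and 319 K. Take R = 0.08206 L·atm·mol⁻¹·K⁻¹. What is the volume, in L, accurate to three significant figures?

PV = nRT ⇒ V = nRT/P = (0.0751 × 0.08206 × 319) / 38.0

V ≈ 0.0517 L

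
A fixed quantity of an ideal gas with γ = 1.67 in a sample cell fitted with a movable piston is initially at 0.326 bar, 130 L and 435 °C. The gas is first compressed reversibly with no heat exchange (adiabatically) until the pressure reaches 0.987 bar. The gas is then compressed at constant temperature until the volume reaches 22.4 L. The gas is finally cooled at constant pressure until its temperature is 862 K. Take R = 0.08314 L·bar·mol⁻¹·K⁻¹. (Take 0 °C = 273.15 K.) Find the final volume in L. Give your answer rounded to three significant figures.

V₄ ≈ 17.5 L

Convert: T₁ = 708.1 K.
Adiabatic (γ = 1.67), T V^(γ−1) and P V^γ constant: T₂ = T₁·(P₂/P₁)^((γ−1)/γ) = 1104 K; V₂ = V₁·(P₁/P₂)^(1/γ) = 66.97 L.
T constant ⇒ Boyle's law P V = const: T₃ = T₂; P₃ = P₂·(V₂/V₃) = 2.951 bar.
P constant ⇒ V ∝ T: P₄ = P₃; V₄ = V₃·(T₄/T₃) = 17.48 L.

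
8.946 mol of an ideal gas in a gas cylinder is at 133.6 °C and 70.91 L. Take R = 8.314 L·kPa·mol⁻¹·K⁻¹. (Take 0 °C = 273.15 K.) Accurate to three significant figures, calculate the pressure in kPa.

P ≈ 427 kPa

Convert: T = 406.75 K.
PV = nRT ⇒ P = nRT/V = (8.946 × 8.314 × 406.75) / 70.91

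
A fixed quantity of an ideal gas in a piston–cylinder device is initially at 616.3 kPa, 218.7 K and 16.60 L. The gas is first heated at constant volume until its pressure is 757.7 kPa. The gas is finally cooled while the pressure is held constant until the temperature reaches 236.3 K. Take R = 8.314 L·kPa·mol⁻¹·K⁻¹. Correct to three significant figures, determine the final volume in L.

Isochoric, so P/T is constant: V₂ = V₁; T₂ = T₁·(P₂/P₁) = 268.9 K.
Isobaric, so V/T is constant: P₃ = P₂; V₃ = V₂·(T₃/T₂) = 14.59 L.

V₃ ≈ 14.6 L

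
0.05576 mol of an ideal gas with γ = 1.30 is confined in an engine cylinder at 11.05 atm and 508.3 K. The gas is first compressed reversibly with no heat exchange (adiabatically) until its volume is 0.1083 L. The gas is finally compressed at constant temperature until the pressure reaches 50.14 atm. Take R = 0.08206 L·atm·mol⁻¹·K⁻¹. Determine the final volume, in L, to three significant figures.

From PV = nRT: V₁ = nRT₁/P₁ = 0.2105 L.
Adiabatic (γ = 1.30), T V^(γ−1) and P V^γ constant: T₂ = T₁·(V₁/V₂)^(γ−1) = 620.4 K; P₂ = P₁·(V₁/V₂)^γ = 26.21 atm.
T constant ⇒ Boyle's law P V = const: T₃ = T₂; V₃ = V₂·(P₂/P₃) = 0.05662 L.

V₃ ≈ 0.0566 L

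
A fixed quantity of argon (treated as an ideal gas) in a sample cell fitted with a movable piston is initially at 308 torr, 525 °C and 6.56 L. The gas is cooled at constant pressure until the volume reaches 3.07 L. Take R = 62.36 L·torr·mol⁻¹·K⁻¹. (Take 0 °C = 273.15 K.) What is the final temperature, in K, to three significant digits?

T₂ ≈ 374 K

Convert: T₁ = 798.1 K.
P constant ⇒ V ∝ T: P₂ = P₁; T₂ = T₁·(V₂/V₁) = 373.5 K.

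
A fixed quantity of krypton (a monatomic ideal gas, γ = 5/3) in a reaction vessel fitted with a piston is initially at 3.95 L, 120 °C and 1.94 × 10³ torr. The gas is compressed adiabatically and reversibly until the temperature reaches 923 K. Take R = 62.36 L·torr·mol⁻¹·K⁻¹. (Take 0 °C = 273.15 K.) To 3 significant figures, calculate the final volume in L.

Convert: T₁ = 393.1 K.
Adiabatic (γ = 5/3), T V^(γ−1) and P V^γ constant: P₂ = P₁·(T₂/T₁)^(γ/(γ−1)) = 1.638e+04 torr; V₂ = V₁·(T₁/T₂)^(1/(γ−1)) = 1.098 L.

V₂ ≈ 1.10 L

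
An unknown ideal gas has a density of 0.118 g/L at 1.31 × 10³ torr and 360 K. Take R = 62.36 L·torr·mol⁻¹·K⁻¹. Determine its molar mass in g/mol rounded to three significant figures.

M ≈ 2.02 g/mol

ρ = PM/(RT) ⇒ M = ρRT/P = (0.118 × 62.36 × 360.0) / 1.31e+03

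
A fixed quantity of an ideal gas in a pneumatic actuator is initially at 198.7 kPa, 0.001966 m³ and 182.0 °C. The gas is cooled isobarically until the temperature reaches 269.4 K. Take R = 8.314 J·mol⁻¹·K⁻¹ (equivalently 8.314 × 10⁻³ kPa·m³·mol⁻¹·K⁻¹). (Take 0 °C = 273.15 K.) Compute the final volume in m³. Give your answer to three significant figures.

Convert: T₁ = 455.1 K.
Isobaric, so V/T is constant: P₂ = P₁; V₂ = V₁·(T₂/T₁) = 0.001164 m³.

V₂ ≈ 0.00116 m³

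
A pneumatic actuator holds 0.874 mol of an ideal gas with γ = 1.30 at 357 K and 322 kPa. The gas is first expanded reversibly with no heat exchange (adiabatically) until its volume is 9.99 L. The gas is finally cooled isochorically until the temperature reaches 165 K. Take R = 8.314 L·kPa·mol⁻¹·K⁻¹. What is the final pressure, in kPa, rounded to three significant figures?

P₃ ≈ 120 kPa

From PV = nRT: V₁ = nRT₁/P₁ = 8.056 L.
Reversible adiabatic, γ = 1.30: T₂ = T₁·(V₁/V₂)^(γ−1) = 334.7 K; P₂ = P₁·(V₁/V₂)^γ = 243.4 kPa.
Isochoric, so P/T is constant: V₃ = V₂; P₃ = P₂·(T₃/T₂) = 120.0 kPa.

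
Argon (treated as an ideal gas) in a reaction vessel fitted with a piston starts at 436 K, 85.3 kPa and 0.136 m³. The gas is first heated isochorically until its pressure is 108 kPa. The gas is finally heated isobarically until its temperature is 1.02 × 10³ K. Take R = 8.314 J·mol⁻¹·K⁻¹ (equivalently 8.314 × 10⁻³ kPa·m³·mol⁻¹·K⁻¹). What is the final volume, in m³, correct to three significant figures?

V₃ ≈ 0.251 m³

Isochoric, so P/T is constant: V₂ = V₁; T₂ = T₁·(P₂/P₁) = 552.0 K.
Isobaric, so V/T is constant: P₃ = P₂; V₃ = V₂·(T₃/T₂) = 0.2513 m³.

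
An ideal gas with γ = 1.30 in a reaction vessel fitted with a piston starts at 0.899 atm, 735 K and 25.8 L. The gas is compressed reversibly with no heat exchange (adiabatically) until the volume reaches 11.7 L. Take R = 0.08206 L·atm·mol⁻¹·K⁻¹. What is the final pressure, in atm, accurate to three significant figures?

P₂ ≈ 2.51 atm

Reversible adiabatic, γ = 1.30: T₂ = T₁·(V₁/V₂)^(γ−1) = 931.8 K; P₂ = P₁·(V₁/V₂)^γ = 2.513 atm.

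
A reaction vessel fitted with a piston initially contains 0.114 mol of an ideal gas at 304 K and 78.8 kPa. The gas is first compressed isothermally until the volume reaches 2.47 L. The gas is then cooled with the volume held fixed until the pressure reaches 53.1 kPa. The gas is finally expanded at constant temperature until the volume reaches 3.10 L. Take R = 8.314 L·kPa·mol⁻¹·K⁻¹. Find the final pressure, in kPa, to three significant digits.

From PV = nRT: V₁ = nRT₁/P₁ = 3.656 L.
T constant ⇒ Boyle's law P V = const: T₂ = T₁; P₂ = P₁·(V₁/V₂) = 116.7 kPa.
Isochoric, so P/T is constant: V₃ = V₂; T₃ = T₂·(P₃/P₂) = 138.4 K.
Isothermal, so P V is constant: T₄ = T₃; P₄ = P₃·(V₃/V₄) = 42.31 kPa.

P₄ ≈ 42.3 kPa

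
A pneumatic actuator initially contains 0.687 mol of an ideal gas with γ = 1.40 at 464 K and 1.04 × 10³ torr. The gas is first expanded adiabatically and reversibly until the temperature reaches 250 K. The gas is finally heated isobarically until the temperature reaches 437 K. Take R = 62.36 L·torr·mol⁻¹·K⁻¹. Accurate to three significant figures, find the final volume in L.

From PV = nRT: V₁ = nRT₁/P₁ = 19.11 L.
Adiabatic (γ = 1.40), T V^(γ−1) and P V^γ constant: P₂ = P₁·(T₂/T₁)^(γ/(γ−1)) = 119.4 torr; V₂ = V₁·(T₁/T₂)^(1/(γ−1)) = 89.70 L.
Isobaric, so V/T is constant: P₃ = P₂; V₃ = V₂·(T₃/T₂) = 156.8 L.

V₃ ≈ 157 L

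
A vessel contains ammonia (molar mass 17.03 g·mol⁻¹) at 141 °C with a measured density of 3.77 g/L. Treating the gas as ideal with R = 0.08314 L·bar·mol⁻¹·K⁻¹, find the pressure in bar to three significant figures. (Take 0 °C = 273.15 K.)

P ≈ 7.62 bar

ρ = PM/(RT) ⇒ P = ρRT/M = (3.77 × 0.08314 × 414.1) / 17.03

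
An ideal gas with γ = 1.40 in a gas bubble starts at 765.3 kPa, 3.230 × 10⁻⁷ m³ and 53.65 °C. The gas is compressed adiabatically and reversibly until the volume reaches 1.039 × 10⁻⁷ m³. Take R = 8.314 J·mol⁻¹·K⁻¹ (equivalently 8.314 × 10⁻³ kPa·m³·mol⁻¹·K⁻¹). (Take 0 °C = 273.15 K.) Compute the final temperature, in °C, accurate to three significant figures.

T₂ ≈ 241 °C

Convert: T₁ = 326.8 K.
Reversible adiabatic, γ = 1.40: T₂ = T₁·(V₁/V₂)^(γ−1) = 514.4 K; P₂ = P₁·(V₁/V₂)^γ = 3745 kPa.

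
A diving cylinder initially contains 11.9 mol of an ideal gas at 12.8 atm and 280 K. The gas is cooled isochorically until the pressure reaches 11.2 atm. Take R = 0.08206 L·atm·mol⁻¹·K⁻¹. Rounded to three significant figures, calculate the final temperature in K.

T₂ ≈ 245 K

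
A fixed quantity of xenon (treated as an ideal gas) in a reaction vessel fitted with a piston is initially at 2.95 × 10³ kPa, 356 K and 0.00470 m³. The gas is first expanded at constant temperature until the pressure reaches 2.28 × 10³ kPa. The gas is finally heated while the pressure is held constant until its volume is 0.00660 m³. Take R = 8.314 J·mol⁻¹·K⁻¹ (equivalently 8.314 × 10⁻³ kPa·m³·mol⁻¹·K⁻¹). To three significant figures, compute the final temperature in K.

T₃ ≈ 386 K

Isothermal, so P V is constant: T₂ = T₁; V₂ = V₁·(P₁/P₂) = 0.006081 m³.
P constant ⇒ V ∝ T: P₃ = P₂; T₃ = T₂·(V₃/V₂) = 386.4 K.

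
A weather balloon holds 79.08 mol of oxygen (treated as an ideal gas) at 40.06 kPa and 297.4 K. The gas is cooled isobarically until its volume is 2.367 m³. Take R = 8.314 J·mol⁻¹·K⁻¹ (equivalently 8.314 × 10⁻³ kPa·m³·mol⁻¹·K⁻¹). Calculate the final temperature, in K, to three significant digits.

T₂ ≈ 144 K

From PV = nRT: V₁ = nRT₁/P₁ = 4.881 m³.
Isobaric, so V/T is constant: P₂ = P₁; T₂ = T₁·(V₂/V₁) = 144.2 K.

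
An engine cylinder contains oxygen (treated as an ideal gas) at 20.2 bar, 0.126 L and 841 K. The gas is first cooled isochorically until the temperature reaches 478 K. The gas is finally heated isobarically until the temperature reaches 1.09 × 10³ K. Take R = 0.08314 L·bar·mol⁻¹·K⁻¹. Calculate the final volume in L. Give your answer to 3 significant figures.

V₃ ≈ 0.287 L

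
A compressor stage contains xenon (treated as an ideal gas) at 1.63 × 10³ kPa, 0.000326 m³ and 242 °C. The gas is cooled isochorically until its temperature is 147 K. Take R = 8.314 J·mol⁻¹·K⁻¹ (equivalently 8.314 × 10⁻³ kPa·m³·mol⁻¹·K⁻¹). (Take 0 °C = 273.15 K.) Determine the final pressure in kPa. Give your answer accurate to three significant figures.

P₂ ≈ 465 kPa

Convert: T₁ = 515.1 K.
Isochoric, so P/T is constant: V₂ = V₁; P₂ = P₁·(T₂/T₁) = 465.1 kPa.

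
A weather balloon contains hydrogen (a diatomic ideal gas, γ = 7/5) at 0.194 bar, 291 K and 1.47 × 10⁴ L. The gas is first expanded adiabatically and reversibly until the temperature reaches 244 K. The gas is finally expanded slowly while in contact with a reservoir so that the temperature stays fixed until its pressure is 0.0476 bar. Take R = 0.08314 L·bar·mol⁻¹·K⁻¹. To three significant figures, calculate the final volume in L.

Adiabatic (γ = 7/5), T V^(γ−1) and P V^γ constant: P₂ = P₁·(T₂/T₁)^(γ/(γ−1)) = 0.1047 bar; V₂ = V₁·(T₁/T₂)^(1/(γ−1)) = 2.283e+04 L.
Isothermal, so P V is constant: T₃ = T₂; V₃ = V₂·(P₂/P₃) = 5.024e+04 L.

V₃ ≈ 5.02e+04 L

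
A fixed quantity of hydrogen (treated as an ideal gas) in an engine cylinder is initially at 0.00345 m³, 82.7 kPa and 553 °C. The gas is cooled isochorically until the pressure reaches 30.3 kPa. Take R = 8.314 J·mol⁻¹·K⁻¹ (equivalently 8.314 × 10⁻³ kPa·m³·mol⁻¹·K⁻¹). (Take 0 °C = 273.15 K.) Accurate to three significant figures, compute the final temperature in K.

Convert: T₁ = 826.1 K.
Isochoric, so P/T is constant: V₂ = V₁; T₂ = T₁·(P₂/P₁) = 302.7 K.

T₂ ≈ 303 K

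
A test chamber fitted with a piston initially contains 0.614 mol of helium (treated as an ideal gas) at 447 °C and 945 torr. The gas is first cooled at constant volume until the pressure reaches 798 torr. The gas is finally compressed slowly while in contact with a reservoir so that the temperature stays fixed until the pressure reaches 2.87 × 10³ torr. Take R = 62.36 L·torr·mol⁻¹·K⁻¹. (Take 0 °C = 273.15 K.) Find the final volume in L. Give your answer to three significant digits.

V₃ ≈ 8.11 L

Convert: T₁ = 720.1 K.
From PV = nRT: V₁ = nRT₁/P₁ = 29.18 L.
Isochoric, so P/T is constant: V₂ = V₁; T₂ = T₁·(P₂/P₁) = 608.1 K.
T constant ⇒ Boyle's law P V = const: T₃ = T₂; V₃ = V₂·(P₂/P₃) = 8.113 L.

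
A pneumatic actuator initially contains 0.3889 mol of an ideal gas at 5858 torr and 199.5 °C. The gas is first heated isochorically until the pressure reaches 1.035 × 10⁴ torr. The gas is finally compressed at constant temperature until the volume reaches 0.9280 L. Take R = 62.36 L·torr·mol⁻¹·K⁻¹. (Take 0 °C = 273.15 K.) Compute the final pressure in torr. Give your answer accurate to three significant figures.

P₃ ≈ 2.18e+04 torr

Convert: T₁ = 472.6 K.
From PV = nRT: V₁ = nRT₁/P₁ = 1.957 L.
V constant ⇒ P ∝ T: V₂ = V₁; T₂ = T₁·(P₂/P₁) = 835.1 K.
T constant ⇒ Boyle's law P V = const: T₃ = T₂; P₃ = P₂·(V₂/V₃) = 2.182e+04 torr.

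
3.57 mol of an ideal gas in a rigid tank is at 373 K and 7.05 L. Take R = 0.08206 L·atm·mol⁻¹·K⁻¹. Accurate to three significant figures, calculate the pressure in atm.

PV = nRT ⇒ P = nRT/V = (3.57 × 0.08206 × 373) / 7.05

P ≈ 15.5 atm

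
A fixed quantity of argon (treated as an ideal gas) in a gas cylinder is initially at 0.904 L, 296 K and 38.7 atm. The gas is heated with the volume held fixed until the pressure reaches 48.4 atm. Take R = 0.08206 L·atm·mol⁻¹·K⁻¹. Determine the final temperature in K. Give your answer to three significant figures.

Isochoric, so P/T is constant: V₂ = V₁; T₂ = T₁·(P₂/P₁) = 370.2 K.

T₂ ≈ 370 K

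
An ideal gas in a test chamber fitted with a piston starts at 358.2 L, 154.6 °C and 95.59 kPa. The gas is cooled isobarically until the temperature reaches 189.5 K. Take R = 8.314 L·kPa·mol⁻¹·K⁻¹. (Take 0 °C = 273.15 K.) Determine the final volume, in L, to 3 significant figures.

V₂ ≈ 159 L

Convert: T₁ = 427.8 K.
P constant ⇒ V ∝ T: P₂ = P₁; V₂ = V₁·(T₂/T₁) = 158.7 L.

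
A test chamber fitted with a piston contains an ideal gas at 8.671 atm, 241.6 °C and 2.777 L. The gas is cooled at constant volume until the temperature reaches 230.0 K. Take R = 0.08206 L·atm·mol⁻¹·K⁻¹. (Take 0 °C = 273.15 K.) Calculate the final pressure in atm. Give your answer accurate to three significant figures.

P₂ ≈ 3.87 atm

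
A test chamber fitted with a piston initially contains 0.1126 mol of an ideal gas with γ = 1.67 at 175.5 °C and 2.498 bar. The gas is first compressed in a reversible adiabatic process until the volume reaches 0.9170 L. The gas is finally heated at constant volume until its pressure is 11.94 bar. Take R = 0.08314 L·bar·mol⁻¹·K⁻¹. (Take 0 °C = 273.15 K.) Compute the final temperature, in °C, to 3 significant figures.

Convert: T₁ = 448.6 K.
From PV = nRT: V₁ = nRT₁/P₁ = 1.681 L.
Reversible adiabatic, γ = 1.67: T₂ = T₁·(V₁/V₂)^(γ−1) = 673.5 K; P₂ = P₁·(V₁/V₂)^γ = 6.875 bar.
V constant ⇒ P ∝ T: V₃ = V₂; T₃ = T₂·(P₃/P₂) = 1170 K.

T₃ ≈ 896 °C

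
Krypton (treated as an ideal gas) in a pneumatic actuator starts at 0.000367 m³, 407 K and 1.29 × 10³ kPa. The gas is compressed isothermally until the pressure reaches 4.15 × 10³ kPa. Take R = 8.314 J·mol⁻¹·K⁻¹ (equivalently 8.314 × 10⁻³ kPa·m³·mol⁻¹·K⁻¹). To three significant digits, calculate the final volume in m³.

V₂ ≈ 0.000114 m³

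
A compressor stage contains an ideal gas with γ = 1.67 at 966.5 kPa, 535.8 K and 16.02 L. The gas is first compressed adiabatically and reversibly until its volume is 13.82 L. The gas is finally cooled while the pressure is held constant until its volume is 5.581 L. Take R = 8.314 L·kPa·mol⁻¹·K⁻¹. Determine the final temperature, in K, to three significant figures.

T₃ ≈ 239 K

Adiabatic (γ = 1.67), T V^(γ−1) and P V^γ constant: T₂ = T₁·(V₁/V₂)^(γ−1) = 591.5 K; P₂ = P₁·(V₁/V₂)^γ = 1237 kPa.
Isobaric, so V/T is constant: P₃ = P₂; T₃ = T₂·(V₃/V₂) = 238.9 K.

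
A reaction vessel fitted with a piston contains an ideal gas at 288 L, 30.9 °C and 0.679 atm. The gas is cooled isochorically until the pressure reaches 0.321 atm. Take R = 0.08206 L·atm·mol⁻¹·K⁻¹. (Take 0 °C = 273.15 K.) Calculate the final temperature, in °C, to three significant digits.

Convert: T₁ = 304.0 K.
V constant ⇒ P ∝ T: V₂ = V₁; T₂ = T₁·(P₂/P₁) = 143.7 K.

T₂ ≈ -129 °C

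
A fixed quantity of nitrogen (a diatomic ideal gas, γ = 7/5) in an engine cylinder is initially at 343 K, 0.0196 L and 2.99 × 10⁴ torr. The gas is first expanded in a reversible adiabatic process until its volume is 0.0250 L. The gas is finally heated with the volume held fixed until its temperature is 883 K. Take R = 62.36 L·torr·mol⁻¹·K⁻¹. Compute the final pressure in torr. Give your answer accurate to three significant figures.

P₃ ≈ 6.03e+04 torr

Adiabatic (γ = 7/5), T V^(γ−1) and P V^γ constant: T₂ = T₁·(V₁/V₂)^(γ−1) = 311.2 K; P₂ = P₁·(V₁/V₂)^γ = 2.127e+04 torr.
V constant ⇒ P ∝ T: V₃ = V₂; P₃ = P₂·(T₃/T₂) = 6.035e+04 torr.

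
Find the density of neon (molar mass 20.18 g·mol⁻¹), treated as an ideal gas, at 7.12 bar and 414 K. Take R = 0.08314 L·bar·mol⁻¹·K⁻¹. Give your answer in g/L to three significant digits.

ρ = PM/(RT) = (7.12 × 20.18) / (0.08314 × 414.0)

ρ ≈ 4.17 g/L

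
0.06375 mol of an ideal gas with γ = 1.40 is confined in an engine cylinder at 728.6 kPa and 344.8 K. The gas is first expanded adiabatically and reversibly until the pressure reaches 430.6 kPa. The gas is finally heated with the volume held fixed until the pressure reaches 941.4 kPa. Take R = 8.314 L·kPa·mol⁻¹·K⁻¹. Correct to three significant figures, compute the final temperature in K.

T₃ ≈ 649 K

From PV = nRT: V₁ = nRT₁/P₁ = 0.2508 L.
Adiabatic (γ = 1.40), T V^(γ−1) and P V^γ constant: T₂ = T₁·(P₂/P₁)^((γ−1)/γ) = 296.7 K; V₂ = V₁·(P₁/P₂)^(1/γ) = 0.3652 L.
V constant ⇒ P ∝ T: V₃ = V₂; T₃ = T₂·(P₃/P₂) = 648.6 K.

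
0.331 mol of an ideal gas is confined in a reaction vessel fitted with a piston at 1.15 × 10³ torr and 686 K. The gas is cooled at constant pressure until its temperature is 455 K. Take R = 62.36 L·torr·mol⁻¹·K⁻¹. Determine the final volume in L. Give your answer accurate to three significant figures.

V₂ ≈ 8.17 L

From PV = nRT: V₁ = nRT₁/P₁ = 12.31 L.
P constant ⇒ V ∝ T: P₂ = P₁; V₂ = V₁·(T₂/T₁) = 8.167 L.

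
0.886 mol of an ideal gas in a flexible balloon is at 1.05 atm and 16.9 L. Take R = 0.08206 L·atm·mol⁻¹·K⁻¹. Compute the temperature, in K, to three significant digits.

PV = nRT ⇒ T = PV/(nR) = (1.05 × 16.9) / (0.886 × 0.08206)

T ≈ 244 K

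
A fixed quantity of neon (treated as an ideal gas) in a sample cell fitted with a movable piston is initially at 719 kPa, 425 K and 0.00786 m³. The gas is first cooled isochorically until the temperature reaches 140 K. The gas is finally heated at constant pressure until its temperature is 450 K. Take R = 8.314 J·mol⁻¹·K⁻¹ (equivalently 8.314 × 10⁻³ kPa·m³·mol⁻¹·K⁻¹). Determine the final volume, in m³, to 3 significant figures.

V₃ ≈ 0.0253 m³

V constant ⇒ P ∝ T: V₂ = V₁; P₂ = P₁·(T₂/T₁) = 236.8 kPa.
Isobaric, so V/T is constant: P₃ = P₂; V₃ = V₂·(T₃/T₂) = 0.02526 m³.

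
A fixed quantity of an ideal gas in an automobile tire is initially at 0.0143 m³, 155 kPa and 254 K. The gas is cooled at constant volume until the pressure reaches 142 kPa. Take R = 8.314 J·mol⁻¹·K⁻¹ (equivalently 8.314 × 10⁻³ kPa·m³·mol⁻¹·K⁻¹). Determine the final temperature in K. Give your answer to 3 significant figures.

T₂ ≈ 233 K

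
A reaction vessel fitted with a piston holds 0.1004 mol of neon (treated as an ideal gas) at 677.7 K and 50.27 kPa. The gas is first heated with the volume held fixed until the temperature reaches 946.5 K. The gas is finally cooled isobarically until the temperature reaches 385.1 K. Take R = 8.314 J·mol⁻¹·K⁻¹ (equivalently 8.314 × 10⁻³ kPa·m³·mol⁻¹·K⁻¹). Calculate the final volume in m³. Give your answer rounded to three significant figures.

From PV = nRT: V₁ = nRT₁/P₁ = 0.01125 m³.
Isochoric, so P/T is constant: V₂ = V₁; P₂ = P₁·(T₂/T₁) = 70.21 kPa.
P constant ⇒ V ∝ T: P₃ = P₂; V₃ = V₂·(T₃/T₂) = 0.004579 m³.

V₃ ≈ 0.00458 m³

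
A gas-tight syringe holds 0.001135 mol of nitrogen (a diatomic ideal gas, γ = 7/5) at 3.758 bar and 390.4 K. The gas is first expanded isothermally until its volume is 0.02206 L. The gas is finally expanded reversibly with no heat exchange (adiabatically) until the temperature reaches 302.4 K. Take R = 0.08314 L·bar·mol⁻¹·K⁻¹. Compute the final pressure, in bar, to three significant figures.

P₃ ≈ 0.683 bar

From PV = nRT: V₁ = nRT₁/P₁ = 0.009803 L.
T constant ⇒ Boyle's law P V = const: T₂ = T₁; P₂ = P₁·(V₁/V₂) = 1.670 bar.
Reversible adiabatic, γ = 7/5: P₃ = P₂·(T₃/T₂)^(γ/(γ−1)) = 0.6831 bar; V₃ = V₂·(T₂/T₃)^(1/(γ−1)) = 0.04178 L.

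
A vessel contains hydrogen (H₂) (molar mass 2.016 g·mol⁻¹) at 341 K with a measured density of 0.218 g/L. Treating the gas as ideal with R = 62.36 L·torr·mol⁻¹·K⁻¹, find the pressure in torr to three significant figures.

ρ = PM/(RT) ⇒ P = ρRT/M = (0.218 × 62.36 × 341.0) / 2.016

P ≈ 2.30e+03 torr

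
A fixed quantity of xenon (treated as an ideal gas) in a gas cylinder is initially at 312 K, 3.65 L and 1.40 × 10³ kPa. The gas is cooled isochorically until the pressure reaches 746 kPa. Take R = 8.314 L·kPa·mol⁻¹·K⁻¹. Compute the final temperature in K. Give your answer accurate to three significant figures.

T₂ ≈ 166 K

V constant ⇒ P ∝ T: V₂ = V₁; T₂ = T₁·(P₂/P₁) = 166.3 K.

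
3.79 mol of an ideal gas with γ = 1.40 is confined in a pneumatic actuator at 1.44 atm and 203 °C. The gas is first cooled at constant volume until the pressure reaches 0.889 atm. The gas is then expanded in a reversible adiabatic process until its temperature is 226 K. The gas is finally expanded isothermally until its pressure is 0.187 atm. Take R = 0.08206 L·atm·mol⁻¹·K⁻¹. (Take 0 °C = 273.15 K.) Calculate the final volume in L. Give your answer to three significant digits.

Convert: T₁ = 476.1 K.
From PV = nRT: V₁ = nRT₁/P₁ = 102.8 L.
Isochoric, so P/T is constant: V₂ = V₁; T₂ = T₁·(P₂/P₁) = 294.0 K.
Reversible adiabatic, γ = 1.40: P₃ = P₂·(T₃/T₂)^(γ/(γ−1)) = 0.3542 atm; V₃ = V₂·(T₂/T₃)^(1/(γ−1)) = 198.4 L.
T constant ⇒ Boyle's law P V = const: T₄ = T₃; V₄ = V₃·(P₃/P₄) = 375.9 L.

V₄ ≈ 376 L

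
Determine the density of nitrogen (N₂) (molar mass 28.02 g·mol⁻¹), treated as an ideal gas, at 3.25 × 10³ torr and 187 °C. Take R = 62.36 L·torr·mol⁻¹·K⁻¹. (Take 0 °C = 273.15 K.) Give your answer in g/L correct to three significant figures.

ρ = PM/(RT) = (3.25e+03 × 28.02) / (62.36 × 460.1)

ρ ≈ 3.17 g/L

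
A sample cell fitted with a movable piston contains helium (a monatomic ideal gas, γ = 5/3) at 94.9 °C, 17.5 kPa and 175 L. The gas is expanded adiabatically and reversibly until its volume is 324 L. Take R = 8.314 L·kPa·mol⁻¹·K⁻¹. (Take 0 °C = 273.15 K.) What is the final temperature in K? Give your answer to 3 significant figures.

Convert: T₁ = 368.0 K.
Reversible adiabatic, γ = 5/3: T₂ = T₁·(V₁/V₂)^(γ−1) = 244.1 K; P₂ = P₁·(V₁/V₂)^γ = 6.269 kPa.

T₂ ≈ 244 K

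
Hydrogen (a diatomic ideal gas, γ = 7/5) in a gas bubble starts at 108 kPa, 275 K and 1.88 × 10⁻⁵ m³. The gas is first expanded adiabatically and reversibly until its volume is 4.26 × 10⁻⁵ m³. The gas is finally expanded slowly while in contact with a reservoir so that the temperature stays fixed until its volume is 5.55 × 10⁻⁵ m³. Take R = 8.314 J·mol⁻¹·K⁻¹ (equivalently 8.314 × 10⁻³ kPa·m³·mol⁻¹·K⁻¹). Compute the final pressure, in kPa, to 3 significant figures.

P₃ ≈ 26.4 kPa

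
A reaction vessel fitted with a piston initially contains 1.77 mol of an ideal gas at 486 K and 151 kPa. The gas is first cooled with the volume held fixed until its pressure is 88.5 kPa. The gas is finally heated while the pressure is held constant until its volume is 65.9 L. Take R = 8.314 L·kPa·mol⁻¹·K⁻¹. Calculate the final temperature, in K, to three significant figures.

From PV = nRT: V₁ = nRT₁/P₁ = 47.36 L.
V constant ⇒ P ∝ T: V₂ = V₁; T₂ = T₁·(P₂/P₁) = 284.8 K.
P constant ⇒ V ∝ T: P₃ = P₂; T₃ = T₂·(V₃/V₂) = 396.3 K.

T₃ ≈ 396 K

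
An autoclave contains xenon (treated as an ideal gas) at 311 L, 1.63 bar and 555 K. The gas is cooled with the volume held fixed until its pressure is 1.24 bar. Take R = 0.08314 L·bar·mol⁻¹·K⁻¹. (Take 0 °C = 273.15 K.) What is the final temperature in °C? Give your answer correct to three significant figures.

Isochoric, so P/T is constant: V₂ = V₁; T₂ = T₁·(P₂/P₁) = 422.2 K.

T₂ ≈ 149 °C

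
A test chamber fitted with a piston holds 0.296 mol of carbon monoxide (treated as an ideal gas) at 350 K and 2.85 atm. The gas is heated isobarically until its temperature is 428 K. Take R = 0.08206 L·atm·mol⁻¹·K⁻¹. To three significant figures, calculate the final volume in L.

From PV = nRT: V₁ = nRT₁/P₁ = 2.983 L.
Isobaric, so V/T is constant: P₂ = P₁; V₂ = V₁·(T₂/T₁) = 3.648 L.

V₂ ≈ 3.65 L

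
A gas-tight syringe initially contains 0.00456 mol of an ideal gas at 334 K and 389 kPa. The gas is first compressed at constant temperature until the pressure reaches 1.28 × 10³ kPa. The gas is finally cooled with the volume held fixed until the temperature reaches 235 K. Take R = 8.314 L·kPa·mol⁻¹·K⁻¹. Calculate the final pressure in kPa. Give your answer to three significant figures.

P₃ ≈ 901 kPa

From PV = nRT: V₁ = nRT₁/P₁ = 0.03255 L.
Isothermal, so P V is constant: T₂ = T₁; V₂ = V₁·(P₁/P₂) = 0.009893 L.
V constant ⇒ P ∝ T: V₃ = V₂; P₃ = P₂·(T₃/T₂) = 900.6 kPa.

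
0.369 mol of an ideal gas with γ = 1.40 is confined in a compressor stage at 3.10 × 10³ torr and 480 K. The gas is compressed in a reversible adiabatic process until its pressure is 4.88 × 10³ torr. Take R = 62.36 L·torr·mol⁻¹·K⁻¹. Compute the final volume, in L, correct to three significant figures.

V₂ ≈ 2.58 L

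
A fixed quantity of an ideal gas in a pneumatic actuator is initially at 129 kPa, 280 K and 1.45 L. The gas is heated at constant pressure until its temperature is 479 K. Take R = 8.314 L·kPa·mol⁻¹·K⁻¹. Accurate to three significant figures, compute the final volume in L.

V₂ ≈ 2.48 L

Isobaric, so V/T is constant: P₂ = P₁; V₂ = V₁·(T₂/T₁) = 2.481 L.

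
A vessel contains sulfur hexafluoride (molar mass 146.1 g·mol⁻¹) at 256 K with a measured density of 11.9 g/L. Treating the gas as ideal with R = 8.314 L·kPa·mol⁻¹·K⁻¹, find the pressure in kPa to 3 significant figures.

ρ = PM/(RT) ⇒ P = ρRT/M = (11.9 × 8.314 × 256.0) / 146.1

P ≈ 173 kPa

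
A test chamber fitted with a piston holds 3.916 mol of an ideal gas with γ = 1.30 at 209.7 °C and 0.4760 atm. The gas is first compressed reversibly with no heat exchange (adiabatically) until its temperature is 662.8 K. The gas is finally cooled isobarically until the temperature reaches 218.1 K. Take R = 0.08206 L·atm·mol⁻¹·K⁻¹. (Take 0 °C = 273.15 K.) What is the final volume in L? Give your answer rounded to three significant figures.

V₃ ≈ 37.3 L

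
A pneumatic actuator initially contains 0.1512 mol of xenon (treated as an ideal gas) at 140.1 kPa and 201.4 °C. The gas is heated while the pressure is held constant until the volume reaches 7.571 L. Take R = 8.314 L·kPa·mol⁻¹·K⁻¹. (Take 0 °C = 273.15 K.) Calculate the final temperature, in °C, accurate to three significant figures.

T₂ ≈ 571 °C

Convert: T₁ = 474.5 K.
From PV = nRT: V₁ = nRT₁/P₁ = 4.258 L.
P constant ⇒ V ∝ T: P₂ = P₁; T₂ = T₁·(V₂/V₁) = 843.8 K.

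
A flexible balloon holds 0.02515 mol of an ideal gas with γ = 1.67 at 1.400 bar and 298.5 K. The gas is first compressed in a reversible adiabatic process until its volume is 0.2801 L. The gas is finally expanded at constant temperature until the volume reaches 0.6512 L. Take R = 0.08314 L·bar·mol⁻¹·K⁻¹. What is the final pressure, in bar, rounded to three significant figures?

P₃ ≈ 1.31 bar

From PV = nRT: V₁ = nRT₁/P₁ = 0.4458 L.
Reversible adiabatic, γ = 1.67: T₂ = T₁·(V₁/V₂)^(γ−1) = 407.6 K; P₂ = P₁·(V₁/V₂)^γ = 3.042 bar.
T constant ⇒ Boyle's law P V = const: T₃ = T₂; P₃ = P₂·(V₂/V₃) = 1.309 bar.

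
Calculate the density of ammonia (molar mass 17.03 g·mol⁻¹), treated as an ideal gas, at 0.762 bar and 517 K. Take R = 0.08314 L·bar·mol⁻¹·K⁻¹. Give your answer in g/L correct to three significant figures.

ρ ≈ 0.302 g/L

ρ = PM/(RT) = (0.762 × 17.03) / (0.08314 × 517.0)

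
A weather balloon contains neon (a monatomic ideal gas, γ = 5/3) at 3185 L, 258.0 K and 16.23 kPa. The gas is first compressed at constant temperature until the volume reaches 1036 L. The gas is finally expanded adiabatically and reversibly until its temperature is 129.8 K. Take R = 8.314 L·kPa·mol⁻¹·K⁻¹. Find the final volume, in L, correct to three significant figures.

Isothermal, so P V is constant: T₂ = T₁; P₂ = P₁·(V₁/V₂) = 49.90 kPa.
Reversible adiabatic, γ = 5/3: P₃ = P₂·(T₃/T₂)^(γ/(γ−1)) = 8.958 kPa; V₃ = V₂·(T₂/T₃)^(1/(γ−1)) = 2903 L.

V₃ ≈ 2.90e+03 L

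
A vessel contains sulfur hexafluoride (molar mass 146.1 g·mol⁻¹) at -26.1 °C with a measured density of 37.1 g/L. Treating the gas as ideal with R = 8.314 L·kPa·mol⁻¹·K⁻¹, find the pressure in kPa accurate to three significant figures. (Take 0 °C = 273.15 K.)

ρ = PM/(RT) ⇒ P = ρRT/M = (37.1 × 8.314 × 247.0) / 146.1

P ≈ 522 kPa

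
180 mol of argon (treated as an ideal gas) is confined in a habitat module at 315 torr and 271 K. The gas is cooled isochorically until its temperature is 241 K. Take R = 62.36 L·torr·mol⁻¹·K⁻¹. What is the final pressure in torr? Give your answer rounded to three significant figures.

From PV = nRT: V₁ = nRT₁/P₁ = 9657 L.
V constant ⇒ P ∝ T: V₂ = V₁; P₂ = P₁·(T₂/T₁) = 280.1 torr.

P₂ ≈ 280 torr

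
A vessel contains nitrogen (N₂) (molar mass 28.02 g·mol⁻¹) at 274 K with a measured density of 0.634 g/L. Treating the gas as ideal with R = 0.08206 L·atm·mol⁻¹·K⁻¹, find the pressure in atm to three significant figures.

ρ = PM/(RT) ⇒ P = ρRT/M = (0.634 × 0.08206 × 274.0) / 28.02

P ≈ 0.509 atm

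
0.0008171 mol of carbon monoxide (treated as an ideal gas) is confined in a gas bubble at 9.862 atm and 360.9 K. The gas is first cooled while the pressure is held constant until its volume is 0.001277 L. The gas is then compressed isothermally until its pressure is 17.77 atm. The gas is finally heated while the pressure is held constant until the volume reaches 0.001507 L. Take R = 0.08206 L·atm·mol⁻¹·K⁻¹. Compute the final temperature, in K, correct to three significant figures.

T₄ ≈ 399 K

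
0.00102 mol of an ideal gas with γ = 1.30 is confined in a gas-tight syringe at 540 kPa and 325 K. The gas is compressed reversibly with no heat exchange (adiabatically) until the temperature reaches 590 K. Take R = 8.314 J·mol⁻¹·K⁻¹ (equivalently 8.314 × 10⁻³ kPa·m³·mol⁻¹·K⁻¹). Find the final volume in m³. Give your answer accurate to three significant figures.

From PV = nRT: V₁ = nRT₁/P₁ = 5.104e-06 m³.
Adiabatic (γ = 1.30), T V^(γ−1) and P V^γ constant: P₂ = P₁·(T₂/T₁)^(γ/(γ−1)) = 7155 kPa; V₂ = V₁·(T₁/T₂)^(1/(γ−1)) = 6.993e-07 m³.

V₂ ≈ 6.99e-07 m³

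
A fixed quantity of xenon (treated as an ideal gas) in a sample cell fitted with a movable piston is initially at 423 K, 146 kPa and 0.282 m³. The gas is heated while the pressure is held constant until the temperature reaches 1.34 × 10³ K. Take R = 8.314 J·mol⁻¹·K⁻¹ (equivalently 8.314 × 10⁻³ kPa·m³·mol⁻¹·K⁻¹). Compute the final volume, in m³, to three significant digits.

Isobaric, so V/T is constant: P₂ = P₁; V₂ = V₁·(T₂/T₁) = 0.8933 m³.

V₂ ≈ 0.893 m³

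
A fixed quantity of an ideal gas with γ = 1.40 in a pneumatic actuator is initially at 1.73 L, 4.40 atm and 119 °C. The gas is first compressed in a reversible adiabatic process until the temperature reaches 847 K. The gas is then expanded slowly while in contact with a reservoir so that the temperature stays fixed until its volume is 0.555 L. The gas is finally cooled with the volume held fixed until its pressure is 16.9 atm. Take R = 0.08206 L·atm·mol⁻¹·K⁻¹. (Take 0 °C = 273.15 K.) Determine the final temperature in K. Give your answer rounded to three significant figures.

Convert: T₁ = 392.1 K.
Adiabatic (γ = 1.40), T V^(γ−1) and P V^γ constant: P₂ = P₁·(T₂/T₁)^(γ/(γ−1)) = 65.16 atm; V₂ = V₁·(T₁/T₂)^(1/(γ−1)) = 0.2523 L.
T constant ⇒ Boyle's law P V = const: T₃ = T₂; P₃ = P₂·(V₂/V₃) = 29.62 atm.
V constant ⇒ P ∝ T: V₄ = V₃; T₄ = T₃·(P₄/P₃) = 483.2 K.

T₄ ≈ 483 K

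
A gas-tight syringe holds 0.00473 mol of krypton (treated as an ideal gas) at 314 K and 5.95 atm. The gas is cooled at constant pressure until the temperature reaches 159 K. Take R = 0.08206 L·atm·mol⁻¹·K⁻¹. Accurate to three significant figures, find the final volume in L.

V₂ ≈ 0.0104 L

From PV = nRT: V₁ = nRT₁/P₁ = 0.02048 L.
P constant ⇒ V ∝ T: P₂ = P₁; V₂ = V₁·(T₂/T₁) = 0.01037 L.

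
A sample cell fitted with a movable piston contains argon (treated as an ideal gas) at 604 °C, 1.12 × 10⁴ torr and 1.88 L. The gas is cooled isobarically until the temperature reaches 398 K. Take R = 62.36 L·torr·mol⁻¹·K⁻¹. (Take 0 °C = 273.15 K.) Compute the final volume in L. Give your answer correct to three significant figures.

V₂ ≈ 0.853 L

Convert: T₁ = 877.1 K.
Isobaric, so V/T is constant: P₂ = P₁; V₂ = V₁·(T₂/T₁) = 0.8530 L.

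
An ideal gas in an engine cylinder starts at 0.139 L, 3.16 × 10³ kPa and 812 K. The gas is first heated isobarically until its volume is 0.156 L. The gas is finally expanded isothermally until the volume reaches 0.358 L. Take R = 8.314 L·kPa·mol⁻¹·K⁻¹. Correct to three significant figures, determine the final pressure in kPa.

Isobaric, so V/T is constant: P₂ = P₁; T₂ = T₁·(V₂/V₁) = 911.3 K.
T constant ⇒ Boyle's law P V = const: T₃ = T₂; P₃ = P₂·(V₂/V₃) = 1377 kPa.

P₃ ≈ 1.38e+03 kPa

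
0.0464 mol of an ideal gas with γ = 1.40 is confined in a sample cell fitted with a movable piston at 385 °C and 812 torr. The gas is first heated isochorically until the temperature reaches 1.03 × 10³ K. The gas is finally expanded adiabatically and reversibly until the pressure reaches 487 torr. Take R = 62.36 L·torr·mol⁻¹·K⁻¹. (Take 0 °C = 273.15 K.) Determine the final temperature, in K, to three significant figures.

Convert: T₁ = 658.1 K.
From PV = nRT: V₁ = nRT₁/P₁ = 2.345 L.
Isochoric, so P/T is constant: V₂ = V₁; P₂ = P₁·(T₂/T₁) = 1271 torr.
Adiabatic (γ = 1.40), T V^(γ−1) and P V^γ constant: T₃ = T₂·(P₃/P₂)^((γ−1)/γ) = 783.1 K; V₃ = V₂·(P₂/P₃)^(1/γ) = 4.653 L.

T₃ ≈ 783 K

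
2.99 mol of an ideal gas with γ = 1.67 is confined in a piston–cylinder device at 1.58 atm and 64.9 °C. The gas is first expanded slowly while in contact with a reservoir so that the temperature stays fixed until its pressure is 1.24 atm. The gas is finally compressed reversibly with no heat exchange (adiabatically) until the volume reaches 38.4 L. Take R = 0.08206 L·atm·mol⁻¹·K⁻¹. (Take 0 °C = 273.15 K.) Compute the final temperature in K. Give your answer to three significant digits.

Convert: T₁ = 338.0 K.
From PV = nRT: V₁ = nRT₁/P₁ = 52.50 L.
T constant ⇒ Boyle's law P V = const: T₂ = T₁; V₂ = V₁·(P₁/P₂) = 66.89 L.
Adiabatic (γ = 1.67), T V^(γ−1) and P V^γ constant: T₃ = T₂·(V₂/V₃)^(γ−1) = 490.3 K; P₃ = P₂·(V₂/V₃)^γ = 3.133 atm.

T₃ ≈ 490 K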